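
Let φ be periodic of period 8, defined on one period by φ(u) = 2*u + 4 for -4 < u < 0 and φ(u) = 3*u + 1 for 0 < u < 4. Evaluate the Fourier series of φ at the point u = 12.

u = 12 differs from u = -4 by 2 full period(s), and the series is 8-periodic.
At u = -4 the one-sided limits are φ(-4^-) = 13 and φ(-4^+) = -4.
By Dirichlet's theorem the series converges to their average, [(13) + (-4)]/2 = 9/2.

9/2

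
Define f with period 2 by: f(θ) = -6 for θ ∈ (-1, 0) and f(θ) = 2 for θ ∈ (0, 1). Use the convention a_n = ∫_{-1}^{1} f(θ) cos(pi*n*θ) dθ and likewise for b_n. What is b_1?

b_1 = ∫_{-1}^{1} f(θ) sin(pi*θ) dθ.
Split the integral at the breakpoints.
Directly, an antiderivative of (-6) sin(pi*θ) is 6*cos(pi*θ)/pi; evaluating from -1 to 0: ∫_{-1}^{0} (-6) sin(pi*θ) dθ = (6/pi) - (-6/pi) = 12/pi.
Directly, an antiderivative of (2) sin(pi*θ) is -2*cos(pi*θ)/pi; evaluating from 0 to 1: ∫_{0}^{1} (2) sin(pi*θ) dθ = (2/pi) - (-2/pi) = 4/pi.
Summing the pieces gives b_1 = 16/pi.

16/pi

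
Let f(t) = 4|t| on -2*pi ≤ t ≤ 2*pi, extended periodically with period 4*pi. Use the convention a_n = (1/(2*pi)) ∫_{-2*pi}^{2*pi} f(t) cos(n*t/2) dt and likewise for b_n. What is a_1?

a_1 = (1/(2*pi)) ∫_{-2*pi}^{2*pi} f(t) cos(t/2) dt.
f is even and cos(t/2) is even, so the integrand is even and a_1 = 1/pi ∫_0^{2*pi} f(t) cos(t/2) dt.
Integrating by parts (boundary term plus one more integral), an antiderivative of (4*t) cos(t/2) is 8*t*sin(t/2) + 16*cos(t/2); evaluating from 0 to 2*pi: ∫_{0}^{2*pi} (4*t) cos(t/2) dt = (-16) - (16) = -32.
Hence a_1 = (1/pi)·(-32) = -32/pi.

-32/pi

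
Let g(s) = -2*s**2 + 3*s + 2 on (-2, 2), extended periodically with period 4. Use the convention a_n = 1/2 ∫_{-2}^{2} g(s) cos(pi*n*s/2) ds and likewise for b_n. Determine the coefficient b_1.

12/pi

b_1 = 1/2 ∫_{-2}^{2} g(s) sin(pi*s/2) ds.
Integrating by parts twice (tabular method), an antiderivative of (-2*s**2 + 3*s + 2) sin(pi*s/2) is 4*s**2*cos(pi*s/2)/pi - 16*s*sin(pi*s/2)/pi**2 - 6*s*cos(pi*s/2)/pi + 12*sin(pi*s/2)/pi**2 - 4*cos(pi*s/2)/pi - 32*cos(pi*s/2)/pi**3; evaluating from -2 to 2: ∫_{-2}^{2} (-2*s**2 + 3*s + 2) sin(pi*s/2) ds = (32/pi**3) - (-24/pi + 32/pi**3) = 24/pi.
Hence b_1 = (1/2)·(24/pi) = 12/pi.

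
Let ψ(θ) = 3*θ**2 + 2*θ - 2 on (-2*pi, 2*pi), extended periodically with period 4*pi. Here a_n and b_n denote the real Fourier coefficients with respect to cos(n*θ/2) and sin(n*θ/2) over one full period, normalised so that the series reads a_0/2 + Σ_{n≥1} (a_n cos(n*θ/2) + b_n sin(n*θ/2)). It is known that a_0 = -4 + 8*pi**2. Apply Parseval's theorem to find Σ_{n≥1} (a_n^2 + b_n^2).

32*pi**2*(5 + 12*pi**2)/15

Parseval: a_0^2/2 + Σ_{n≥1} (a_n^2+b_n^2) = (1/(2*pi)) ∫_{-2*pi}^{2*pi} ψ(θ)^2 dθ = -64*pi**2/3 + 8 + 288*pi**4/5.
Subtract a_0^2/2 = 8*(1 - 2*pi**2)**2: Σ (a_n^2+b_n^2) = 32*pi**2*(5 + 12*pi**2)/15.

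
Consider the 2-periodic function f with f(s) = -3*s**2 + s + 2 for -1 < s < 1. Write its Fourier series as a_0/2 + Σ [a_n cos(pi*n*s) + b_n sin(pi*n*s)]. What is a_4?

a_4 = ∫_{-1}^{1} f(s) cos(4*pi*s) ds.
Integrating by parts twice (tabular method), an antiderivative of (-3*s**2 + s + 2) cos(4*pi*s) is -3*s**2*sin(4*pi*s)/(4*pi) + s*sin(4*pi*s)/(4*pi) - 3*s*cos(4*pi*s)/(8*pi**2) + 3*sin(4*pi*s)/(32*pi**3) + sin(4*pi*s)/(2*pi) + cos(4*pi*s)/(16*pi**2); evaluating from -1 to 1: ∫_{-1}^{1} (-3*s**2 + s + 2) cos(4*pi*s) ds = (-5/(16*pi**2)) - (7/(16*pi**2)) = -3/(4*pi**2).
Hence a_4 = -3/(4*pi**2).

-3/(4*pi**2)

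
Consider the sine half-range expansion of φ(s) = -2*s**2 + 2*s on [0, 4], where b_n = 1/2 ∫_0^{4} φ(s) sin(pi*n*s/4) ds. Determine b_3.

b_3 = 1/2 ∫_0^{4} (-2*s**2 + 2*s) sin(3*pi*s/4) ds.
Integrating by parts twice (tabular method), an antiderivative of (-2*s**2 + 2*s) sin(3*pi*s/4) is 8*s**2*cos(3*pi*s/4)/(3*pi) - 64*s*sin(3*pi*s/4)/(9*pi**2) - 8*s*cos(3*pi*s/4)/(3*pi) + 32*sin(3*pi*s/4)/(9*pi**2) - 256*cos(3*pi*s/4)/(27*pi**3); evaluating from 0 to 4: ∫_{0}^{4} (-2*s**2 + 2*s) sin(3*pi*s/4) ds = (-32/pi + 256/(27*pi**3)) - (-256/(27*pi**3)) = -32/pi + 512/(27*pi**3).
Hence b_3 = (1/2)·(-32/pi + 512/(27*pi**3)) = -16/pi + 256/(27*pi**3).

-16/pi + 256/(27*pi**3)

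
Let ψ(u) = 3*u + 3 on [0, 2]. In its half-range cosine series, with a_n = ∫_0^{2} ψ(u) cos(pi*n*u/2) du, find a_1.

a_1 = ∫_0^{2} (3*u + 3) cos(pi*u/2) du.
Integrating by parts (boundary term plus one more integral), an antiderivative of (3*u + 3) cos(pi*u/2) is 6*u*sin(pi*u/2)/pi + 6*sin(pi*u/2)/pi + 12*cos(pi*u/2)/pi**2; evaluating from 0 to 2: ∫_{0}^{2} (3*u + 3) cos(pi*u/2) du = (-12/pi**2) - (12/pi**2) = -24/pi**2.
Hence a_1 = -24/pi**2.

-24/pi**2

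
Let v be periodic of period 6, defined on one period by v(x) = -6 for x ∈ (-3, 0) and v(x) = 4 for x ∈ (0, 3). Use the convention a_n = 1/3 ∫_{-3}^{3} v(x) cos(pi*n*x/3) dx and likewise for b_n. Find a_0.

a_0 = 1/3 ∫_{-3}^{3} v(x) dx = 1/3 · (-6) = -2.

-2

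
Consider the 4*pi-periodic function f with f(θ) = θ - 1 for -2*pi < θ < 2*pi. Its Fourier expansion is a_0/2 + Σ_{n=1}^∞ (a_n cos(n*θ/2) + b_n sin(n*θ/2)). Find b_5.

4/5

b_5 = (1/(2*pi)) ∫_{-2*pi}^{2*pi} f(θ) sin(5*θ/2) dθ.
Integrating by parts (boundary term plus one more integral), an antiderivative of (θ - 1) sin(5*θ/2) is -2*θ*cos(5*θ/2)/5 + 4*sin(5*θ/2)/25 + 2*cos(5*θ/2)/5; evaluating from -2*pi to 2*pi: ∫_{-2*pi}^{2*pi} (θ - 1) sin(5*θ/2) dθ = (-2/5 + 4*pi/5) - (-4*pi/5 - 2/5) = 8*pi/5.
Hence b_5 = (1/(2*pi))·(8*pi/5) = 4/5.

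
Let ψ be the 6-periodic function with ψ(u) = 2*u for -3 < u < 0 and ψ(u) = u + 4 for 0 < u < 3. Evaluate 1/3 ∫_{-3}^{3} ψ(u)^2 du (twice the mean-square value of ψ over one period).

43

1/3 ∫_{-3}^{3} ψ(u)^2 du = 1/3 · (129) = 43.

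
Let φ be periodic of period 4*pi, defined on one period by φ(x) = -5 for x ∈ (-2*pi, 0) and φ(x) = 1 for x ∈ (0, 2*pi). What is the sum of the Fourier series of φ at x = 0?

-2

At x = 0 the one-sided limits are φ(0^-) = -5 and φ(0^+) = 1.
By Dirichlet's theorem the series converges to their average, [(-5) + (1)]/2 = -2.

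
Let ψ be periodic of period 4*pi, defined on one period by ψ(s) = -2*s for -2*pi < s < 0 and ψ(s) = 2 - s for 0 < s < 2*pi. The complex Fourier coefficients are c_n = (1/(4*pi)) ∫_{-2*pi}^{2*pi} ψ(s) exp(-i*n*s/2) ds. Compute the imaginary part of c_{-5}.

(2 - 3*pi)/(5*pi)

Since ψ is real-valued, Im(c_{-5}) = -(1/(4*pi)) ∫_{-2*pi}^{2*pi} ψ(s) sin(-5*s/2) ds = b_{5}/2.
Split the integral at the breakpoints.
Integrating by parts (boundary term plus one more integral), an antiderivative of (-2*s) sin(-5*s/2) is -4*s*cos(5*s/2)/5 + 8*sin(5*s/2)/25; evaluating from -2*pi to 0: ∫_{-2*pi}^{0} (-2*s) sin(-5*s/2) ds = (0) - (-8*pi/5) = 8*pi/5.
Integrating by parts (boundary term plus one more integral), an antiderivative of (2 - s) sin(-5*s/2) is -2*s*cos(5*s/2)/5 + 4*sin(5*s/2)/25 + 4*cos(5*s/2)/5; evaluating from 0 to 2*pi: ∫_{0}^{2*pi} (2 - s) sin(-5*s/2) ds = (-4/5 + 4*pi/5) - (4/5) = -8/5 + 4*pi/5.
So ∫_{-2*pi}^{2*pi} ψ(s) sin(-5*s/2) ds = -8/5 + 12*pi/5.
Hence Im(c_{-5}) = (-1/(4*pi))·(-8/5 + 12*pi/5) = (2 - 3*pi)/(5*pi).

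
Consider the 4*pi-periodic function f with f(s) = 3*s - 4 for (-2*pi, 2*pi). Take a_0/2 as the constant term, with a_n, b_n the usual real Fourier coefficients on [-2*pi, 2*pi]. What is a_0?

a_0 = (1/(2*pi)) ∫_{-2*pi}^{2*pi} f(s) ds = (1/(2*pi)) · (-16*pi) = -8.

-8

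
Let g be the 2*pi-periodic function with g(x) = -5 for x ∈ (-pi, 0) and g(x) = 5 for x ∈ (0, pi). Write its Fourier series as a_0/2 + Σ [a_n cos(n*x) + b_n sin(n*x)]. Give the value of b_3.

b_3 = 1/pi ∫_{-pi}^{pi} g(x) sin(3*x) dx.
g is odd and sin(3*x) is odd, so the integrand is even and b_3 = 2/pi ∫_0^{pi} g(x) sin(3*x) dx.
Directly, an antiderivative of (5) sin(3*x) is -5*cos(3*x)/3; evaluating from 0 to pi: ∫_{0}^{pi} (5) sin(3*x) dx = (5/3) - (-5/3) = 10/3.
Hence b_3 = (2/pi)·(10/3) = 20/(3*pi).

20/(3*pi)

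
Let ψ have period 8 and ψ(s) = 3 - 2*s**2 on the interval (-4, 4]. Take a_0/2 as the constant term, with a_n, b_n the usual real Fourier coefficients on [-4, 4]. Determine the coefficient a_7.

128/(49*pi**2)

a_7 = 1/4 ∫_{-4}^{4} ψ(s) cos(7*pi*s/4) ds.
ψ is even and cos(7*pi*s/4) is even, so the integrand is even and a_7 = 1/2 ∫_0^{4} ψ(s) cos(7*pi*s/4) ds.
Integrating by parts twice (tabular method), an antiderivative of (3 - 2*s**2) cos(7*pi*s/4) is -8*s**2*sin(7*pi*s/4)/(7*pi) - 64*s*cos(7*pi*s/4)/(49*pi**2) + 256*sin(7*pi*s/4)/(343*pi**3) + 12*sin(7*pi*s/4)/(7*pi); evaluating from 0 to 4: ∫_{0}^{4} (3 - 2*s**2) cos(7*pi*s/4) ds = (256/(49*pi**2)) - (0) = 256/(49*pi**2).
Hence a_7 = (1/2)·(256/(49*pi**2)) = 128/(49*pi**2).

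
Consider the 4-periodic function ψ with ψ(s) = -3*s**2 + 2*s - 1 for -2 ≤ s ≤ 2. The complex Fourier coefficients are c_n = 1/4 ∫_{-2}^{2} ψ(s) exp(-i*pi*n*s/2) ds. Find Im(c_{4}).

Since ψ is real-valued, Im(c_{4}) = -1/4 ∫_{-2}^{2} ψ(s) sin(2*pi*s) ds = -b_{4}/2.
Integrating by parts twice (tabular method), an antiderivative of (-3*s**2 + 2*s - 1) sin(2*pi*s) is 3*s**2*cos(2*pi*s)/(2*pi) - 3*s*sin(2*pi*s)/(2*pi**2) - s*cos(2*pi*s)/pi + sin(2*pi*s)/(2*pi**2) - 3*cos(2*pi*s)/(4*pi**3) + cos(2*pi*s)/(2*pi); evaluating from -2 to 2: ∫_{-2}^{2} (-3*s**2 + 2*s - 1) sin(2*pi*s) ds = (3*(-1 + 6*pi**2)/(4*pi**3)) - ((-3 + 34*pi**2)/(4*pi**3)) = -4/pi.
Hence Im(c_{4}) = (-1/4)·(-4/pi) = 1/pi.

1/pi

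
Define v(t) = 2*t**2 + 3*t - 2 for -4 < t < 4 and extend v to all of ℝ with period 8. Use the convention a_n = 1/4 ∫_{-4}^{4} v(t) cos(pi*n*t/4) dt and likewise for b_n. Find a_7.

-128/(49*pi**2)

a_7 = 1/4 ∫_{-4}^{4} v(t) cos(7*pi*t/4) dt.
Integrating by parts twice (tabular method), an antiderivative of (2*t**2 + 3*t - 2) cos(7*pi*t/4) is 8*t**2*sin(7*pi*t/4)/(7*pi) + 12*t*sin(7*pi*t/4)/(7*pi) + 64*t*cos(7*pi*t/4)/(49*pi**2) - 8*sin(7*pi*t/4)/(7*pi) - 256*sin(7*pi*t/4)/(343*pi**3) + 48*cos(7*pi*t/4)/(49*pi**2); evaluating from -4 to 4: ∫_{-4}^{4} (2*t**2 + 3*t - 2) cos(7*pi*t/4) dt = (-304/(49*pi**2)) - (208/(49*pi**2)) = -512/(49*pi**2).
Hence a_7 = (1/4)·(-512/(49*pi**2)) = -128/(49*pi**2).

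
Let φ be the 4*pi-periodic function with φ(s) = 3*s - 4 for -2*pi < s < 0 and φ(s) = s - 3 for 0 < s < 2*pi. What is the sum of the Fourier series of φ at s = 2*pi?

-2*pi - 7/2

At s = 2*pi the one-sided limits are φ(2*pi^-) = -3 + 2*pi and φ(2*pi^+) = -6*pi - 4.
By Dirichlet's theorem the series converges to their average, [(-3 + 2*pi) + (-6*pi - 4)]/2 = -2*pi - 7/2.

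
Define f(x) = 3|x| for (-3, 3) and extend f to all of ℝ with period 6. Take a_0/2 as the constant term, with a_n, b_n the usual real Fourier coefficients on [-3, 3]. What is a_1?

a_1 = 1/3 ∫_{-3}^{3} f(x) cos(pi*x/3) dx.
f is even and cos(pi*x/3) is even, so the integrand is even and a_1 = 2/3 ∫_0^{3} f(x) cos(pi*x/3) dx.
Integrating by parts (boundary term plus one more integral), an antiderivative of (3*x) cos(pi*x/3) is 9*x*sin(pi*x/3)/pi + 27*cos(pi*x/3)/pi**2; evaluating from 0 to 3: ∫_{0}^{3} (3*x) cos(pi*x/3) dx = (-27/pi**2) - (27/pi**2) = -54/pi**2.
Hence a_1 = (2/3)·(-54/pi**2) = -36/pi**2.

-36/pi**2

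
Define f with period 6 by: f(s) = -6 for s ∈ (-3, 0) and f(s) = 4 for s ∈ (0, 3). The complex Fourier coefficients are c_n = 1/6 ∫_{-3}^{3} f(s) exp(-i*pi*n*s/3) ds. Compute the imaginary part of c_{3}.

Since f is real-valued, Im(c_{3}) = -1/6 ∫_{-3}^{3} f(s) sin(pi*s) ds = -b_{3}/2.
Split the integral at the breakpoints.
Directly, an antiderivative of (-6) sin(pi*s) is 6*cos(pi*s)/pi; evaluating from -3 to 0: ∫_{-3}^{0} (-6) sin(pi*s) ds = (6/pi) - (-6/pi) = 12/pi.
Directly, an antiderivative of (4) sin(pi*s) is -4*cos(pi*s)/pi; evaluating from 0 to 3: ∫_{0}^{3} (4) sin(pi*s) ds = (4/pi) - (-4/pi) = 8/pi.
So ∫_{-3}^{3} f(s) sin(pi*s) ds = 20/pi.
Hence Im(c_{3}) = (-1/6)·(20/pi) = -10/(3*pi).

-10/(3*pi)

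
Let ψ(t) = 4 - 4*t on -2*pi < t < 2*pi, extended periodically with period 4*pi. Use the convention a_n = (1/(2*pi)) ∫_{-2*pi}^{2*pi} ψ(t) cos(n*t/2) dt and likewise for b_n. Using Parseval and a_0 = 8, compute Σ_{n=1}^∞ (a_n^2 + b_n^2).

128*pi**2/3

Parseval: a_0^2/2 + Σ_{n≥1} (a_n^2+b_n^2) = (1/(2*pi)) ∫_{-2*pi}^{2*pi} ψ(t)^2 dt = 32 + 128*pi**2/3.
Subtract a_0^2/2 = 32: Σ (a_n^2+b_n^2) = 128*pi**2/3.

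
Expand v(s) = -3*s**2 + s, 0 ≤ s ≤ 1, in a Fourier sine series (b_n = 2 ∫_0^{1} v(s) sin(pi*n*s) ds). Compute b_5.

b_5 = 2 ∫_0^{1} (-3*s**2 + s) sin(5*pi*s) ds.
Integrating by parts twice (tabular method), an antiderivative of (-3*s**2 + s) sin(5*pi*s) is 3*s**2*cos(5*pi*s)/(5*pi) - 6*s*sin(5*pi*s)/(25*pi**2) - s*cos(5*pi*s)/(5*pi) + sin(5*pi*s)/(25*pi**2) - 6*cos(5*pi*s)/(125*pi**3); evaluating from 0 to 1: ∫_{0}^{1} (-3*s**2 + s) sin(5*pi*s) ds = (2*(3 - 25*pi**2)/(125*pi**3)) - (-6/(125*pi**3)) = 2*(6 - 25*pi**2)/(125*pi**3).
Hence b_5 = 2·(2*(6 - 25*pi**2)/(125*pi**3)) = 4*(6 - 25*pi**2)/(125*pi**3).

4*(6 - 25*pi**2)/(125*pi**3)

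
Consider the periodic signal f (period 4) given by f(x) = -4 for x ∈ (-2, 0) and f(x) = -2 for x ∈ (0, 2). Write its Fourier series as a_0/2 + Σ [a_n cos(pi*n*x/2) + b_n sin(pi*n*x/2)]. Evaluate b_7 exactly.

4/(7*pi)

b_7 = 1/2 ∫_{-2}^{2} f(x) sin(7*pi*x/2) dx.
Split the integral at the breakpoints.
Directly, an antiderivative of (-4) sin(7*pi*x/2) is 8*cos(7*pi*x/2)/(7*pi); evaluating from -2 to 0: ∫_{-2}^{0} (-4) sin(7*pi*x/2) dx = (8/(7*pi)) - (-8/(7*pi)) = 16/(7*pi).
Directly, an antiderivative of (-2) sin(7*pi*x/2) is 4*cos(7*pi*x/2)/(7*pi); evaluating from 0 to 2: ∫_{0}^{2} (-2) sin(7*pi*x/2) dx = (-4/(7*pi)) - (4/(7*pi)) = -8/(7*pi).
Summing the pieces and multiplying by (1/2) gives b_7 = 4/(7*pi).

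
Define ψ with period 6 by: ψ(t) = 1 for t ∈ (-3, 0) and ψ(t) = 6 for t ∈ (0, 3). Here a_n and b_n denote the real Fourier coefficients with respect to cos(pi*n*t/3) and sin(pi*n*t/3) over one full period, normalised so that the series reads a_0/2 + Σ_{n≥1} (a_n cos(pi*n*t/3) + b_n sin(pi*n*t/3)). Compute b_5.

2/pi

b_5 = 1/3 ∫_{-3}^{3} ψ(t) sin(5*pi*t/3) dt.
Split the integral at the breakpoints.
Directly, an antiderivative of (1) sin(5*pi*t/3) is -3*cos(5*pi*t/3)/(5*pi); evaluating from -3 to 0: ∫_{-3}^{0} (1) sin(5*pi*t/3) dt = (-3/(5*pi)) - (3/(5*pi)) = -6/(5*pi).
Directly, an antiderivative of (6) sin(5*pi*t/3) is -18*cos(5*pi*t/3)/(5*pi); evaluating from 0 to 3: ∫_{0}^{3} (6) sin(5*pi*t/3) dt = (18/(5*pi)) - (-18/(5*pi)) = 36/(5*pi).
Summing the pieces and multiplying by (1/3) gives b_5 = 2/pi.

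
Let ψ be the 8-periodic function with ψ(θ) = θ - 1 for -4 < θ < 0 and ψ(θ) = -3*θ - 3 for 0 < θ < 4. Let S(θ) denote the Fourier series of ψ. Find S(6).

-3

θ = 6 differs from θ = -2 by 1 full period(s), and the series is 8-periodic.
ψ is continuous at θ = -2 with value -3, so the series converges to -3 there.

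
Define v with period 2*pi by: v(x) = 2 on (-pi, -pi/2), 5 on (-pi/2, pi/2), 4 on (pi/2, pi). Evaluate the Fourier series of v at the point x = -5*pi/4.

x = -5*pi/4 differs from x = 3*pi/4 by -1 full period(s), and the series is 2*pi-periodic.
v is continuous at x = 3*pi/4 with value 4, so the series converges to 4 there.

4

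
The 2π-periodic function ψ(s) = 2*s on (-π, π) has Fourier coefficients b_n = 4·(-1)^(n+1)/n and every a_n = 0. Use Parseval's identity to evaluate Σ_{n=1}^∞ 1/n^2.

pi**2/6

Parseval: Σ b_n^2 = (1/π) ∫_{-π}^{π} ψ(s)^2 ds = 8*pi**2/3.
Σ b_n^2 = Σ 16/n^2, so Σ 1/n^2 = (8*pi**2/3)/16 = pi**2/6.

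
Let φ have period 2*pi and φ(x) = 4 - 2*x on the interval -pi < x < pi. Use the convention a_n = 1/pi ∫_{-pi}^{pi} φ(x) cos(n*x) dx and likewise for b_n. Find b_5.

-4/5

b_5 = 1/pi ∫_{-pi}^{pi} φ(x) sin(5*x) dx.
Integrating by parts (boundary term plus one more integral), an antiderivative of (4 - 2*x) sin(5*x) is 2*x*cos(5*x)/5 - 2*sin(5*x)/25 - 4*cos(5*x)/5; evaluating from -pi to pi: ∫_{-pi}^{pi} (4 - 2*x) sin(5*x) dx = (4/5 - 2*pi/5) - (4/5 + 2*pi/5) = -4*pi/5.
Hence b_5 = (1/pi)·(-4*pi/5) = -4/5.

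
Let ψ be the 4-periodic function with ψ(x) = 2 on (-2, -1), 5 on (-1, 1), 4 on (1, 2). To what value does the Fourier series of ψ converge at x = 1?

At x = 1 the one-sided limits are ψ(1^-) = 5 and ψ(1^+) = 4.
By Dirichlet's theorem the series converges to their average, [(5) + (4)]/2 = 9/2.

9/2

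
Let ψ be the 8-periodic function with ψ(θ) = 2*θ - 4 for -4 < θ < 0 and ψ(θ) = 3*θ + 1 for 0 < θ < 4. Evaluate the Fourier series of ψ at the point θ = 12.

θ = 12 differs from θ = -4 by 2 full period(s), and the series is 8-periodic.
At θ = -4 the one-sided limits are ψ(-4^-) = 13 and ψ(-4^+) = -12.
By Dirichlet's theorem the series converges to their average, [(13) + (-12)]/2 = 1/2.

1/2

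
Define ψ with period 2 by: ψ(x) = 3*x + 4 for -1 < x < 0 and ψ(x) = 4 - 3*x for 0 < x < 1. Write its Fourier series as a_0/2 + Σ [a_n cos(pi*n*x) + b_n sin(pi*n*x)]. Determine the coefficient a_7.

12/(49*pi**2)

a_7 = ∫_{-1}^{1} ψ(x) cos(7*pi*x) dx.
ψ is even and cos(7*pi*x) is even, so the integrand is even and a_7 = 2 ∫_0^{1} ψ(x) cos(7*pi*x) dx.
Integrating by parts (boundary term plus one more integral), an antiderivative of (4 - 3*x) cos(7*pi*x) is -3*x*sin(7*pi*x)/(7*pi) + 4*sin(7*pi*x)/(7*pi) - 3*cos(7*pi*x)/(49*pi**2); evaluating from 0 to 1: ∫_{0}^{1} (4 - 3*x) cos(7*pi*x) dx = (3/(49*pi**2)) - (-3/(49*pi**2)) = 6/(49*pi**2).
Hence a_7 = 2·(6/(49*pi**2)) = 12/(49*pi**2).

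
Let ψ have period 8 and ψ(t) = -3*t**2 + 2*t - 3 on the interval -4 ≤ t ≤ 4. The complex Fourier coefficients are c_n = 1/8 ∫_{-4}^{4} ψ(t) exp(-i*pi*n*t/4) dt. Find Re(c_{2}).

-24/pi**2

Since ψ is real-valued, Re(c_{2}) = 1/8 ∫_{-4}^{4} ψ(t) cos(pi*t/2) dt = a_{2}/2.
Integrating by parts twice (tabular method), an antiderivative of (-3*t**2 + 2*t - 3) cos(pi*t/2) is -6*t**2*sin(pi*t/2)/pi + 4*t*sin(pi*t/2)/pi - 24*t*cos(pi*t/2)/pi**2 - 6*sin(pi*t/2)/pi + 48*sin(pi*t/2)/pi**3 + 8*cos(pi*t/2)/pi**2; evaluating from -4 to 4: ∫_{-4}^{4} (-3*t**2 + 2*t - 3) cos(pi*t/2) dt = (-88/pi**2) - (104/pi**2) = -192/pi**2.
Hence Re(c_{2}) = (1/8)·(-192/pi**2) = -24/pi**2.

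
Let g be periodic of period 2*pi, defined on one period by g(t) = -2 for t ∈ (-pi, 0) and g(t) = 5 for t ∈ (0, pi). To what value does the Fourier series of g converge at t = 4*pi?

3/2

t = 4*pi differs from t = 0 by 2 full period(s), and the series is 2*pi-periodic.
At t = 0 the one-sided limits are g(0^-) = -2 and g(0^+) = 5.
By Dirichlet's theorem the series converges to their average, [(-2) + (5)]/2 = 3/2.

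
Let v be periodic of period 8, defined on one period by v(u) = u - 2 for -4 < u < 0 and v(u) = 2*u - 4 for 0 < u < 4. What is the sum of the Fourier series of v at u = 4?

At u = 4 the one-sided limits are v(4^-) = 4 and v(4^+) = -6.
By Dirichlet's theorem the series converges to their average, [(4) + (-6)]/2 = -1.

-1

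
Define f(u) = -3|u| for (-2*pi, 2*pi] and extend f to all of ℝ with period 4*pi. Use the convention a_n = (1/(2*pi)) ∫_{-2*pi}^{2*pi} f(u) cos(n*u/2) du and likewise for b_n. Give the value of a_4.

a_4 = (1/(2*pi)) ∫_{-2*pi}^{2*pi} f(u) cos(2*u) du.
f is even and cos(2*u) is even, so the integrand is even and a_4 = 1/pi ∫_0^{2*pi} f(u) cos(2*u) du.
Integrating by parts (boundary term plus one more integral), an antiderivative of (-3*u) cos(2*u) is -3*u*sin(2*u)/2 - 3*cos(2*u)/4; evaluating from 0 to 2*pi: ∫_{0}^{2*pi} (-3*u) cos(2*u) du = (-3/4) - (-3/4) = 0.
Hence a_4 = (1/pi)·(0) = 0.

0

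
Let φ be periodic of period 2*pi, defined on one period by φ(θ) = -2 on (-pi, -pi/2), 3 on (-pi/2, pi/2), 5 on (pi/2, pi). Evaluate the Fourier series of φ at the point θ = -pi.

θ = -pi differs from θ = pi by -1 full period(s), and the series is 2*pi-periodic.
At θ = pi the one-sided limits are φ(pi^-) = 5 and φ(pi^+) = -2.
By Dirichlet's theorem the series converges to their average, [(5) + (-2)]/2 = 3/2.

3/2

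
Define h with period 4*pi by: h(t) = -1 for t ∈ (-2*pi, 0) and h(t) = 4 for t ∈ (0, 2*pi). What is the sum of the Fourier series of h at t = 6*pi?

3/2

t = 6*pi differs from t = 2*pi by 1 full period(s), and the series is 4*pi-periodic.
At t = 2*pi the one-sided limits are h(2*pi^-) = 4 and h(2*pi^+) = -1.
By Dirichlet's theorem the series converges to their average, [(4) + (-1)]/2 = 3/2.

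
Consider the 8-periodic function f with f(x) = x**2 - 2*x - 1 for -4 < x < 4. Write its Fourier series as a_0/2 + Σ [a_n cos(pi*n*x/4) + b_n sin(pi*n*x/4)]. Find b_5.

b_5 = 1/4 ∫_{-4}^{4} f(x) sin(5*pi*x/4) dx.
Integrating by parts twice (tabular method), an antiderivative of (x**2 - 2*x - 1) sin(5*pi*x/4) is -4*x**2*cos(5*pi*x/4)/(5*pi) + 32*x*sin(5*pi*x/4)/(25*pi**2) + 8*x*cos(5*pi*x/4)/(5*pi) - 32*sin(5*pi*x/4)/(25*pi**2) + 128*cos(5*pi*x/4)/(125*pi**3) + 4*cos(5*pi*x/4)/(5*pi); evaluating from -4 to 4: ∫_{-4}^{4} (x**2 - 2*x - 1) sin(5*pi*x/4) dx = (4*(-32 + 175*pi**2)/(125*pi**3)) - (4*(-32 + 575*pi**2)/(125*pi**3)) = -64/(5*pi).
Hence b_5 = (1/4)·(-64/(5*pi)) = -16/(5*pi).

-16/(5*pi)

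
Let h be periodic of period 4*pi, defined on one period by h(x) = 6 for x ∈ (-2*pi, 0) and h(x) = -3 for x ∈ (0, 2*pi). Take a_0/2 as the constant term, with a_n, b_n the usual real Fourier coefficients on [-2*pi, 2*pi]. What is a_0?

a_0 = (1/(2*pi)) ∫_{-2*pi}^{2*pi} h(x) dx = (1/(2*pi)) · (6*pi) = 3.

3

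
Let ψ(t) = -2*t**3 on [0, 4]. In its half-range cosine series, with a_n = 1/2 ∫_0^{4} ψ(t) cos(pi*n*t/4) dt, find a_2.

-192/pi**2

a_2 = 1/2 ∫_0^{4} (-2*t**3) cos(pi*t/2) dt.
Integrating by parts three times (tabular method), an antiderivative of (-2*t**3) cos(pi*t/2) is -4*t**3*sin(pi*t/2)/pi - 24*t**2*cos(pi*t/2)/pi**2 + 96*t*sin(pi*t/2)/pi**3 + 192*cos(pi*t/2)/pi**4; evaluating from 0 to 4: ∫_{0}^{4} (-2*t**3) cos(pi*t/2) dt = (192*(1 - 2*pi**2)/pi**4) - (192/pi**4) = -384/pi**2.
Hence a_2 = (1/2)·(-384/pi**2) = -192/pi**2.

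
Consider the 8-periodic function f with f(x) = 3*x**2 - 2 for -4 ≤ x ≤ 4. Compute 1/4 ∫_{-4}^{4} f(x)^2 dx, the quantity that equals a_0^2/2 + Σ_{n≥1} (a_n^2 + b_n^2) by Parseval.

1/4 ∫_{-4}^{4} f(x)^2 dx = 1/4 · (16032/5) = 4008/5.

4008/5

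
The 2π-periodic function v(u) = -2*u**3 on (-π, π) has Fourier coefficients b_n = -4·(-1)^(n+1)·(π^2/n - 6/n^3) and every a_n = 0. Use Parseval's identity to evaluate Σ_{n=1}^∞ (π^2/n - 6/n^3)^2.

pi**6/14

Parseval: Σ b_n^2 = (1/π) ∫_{-π}^{π} v(u)^2 du = 8*pi**6/7.
b_n^2 = 16·(π^2/n - 6/n^3)^2, so the sum equals (8*pi**6/7)/16 = pi**6/14.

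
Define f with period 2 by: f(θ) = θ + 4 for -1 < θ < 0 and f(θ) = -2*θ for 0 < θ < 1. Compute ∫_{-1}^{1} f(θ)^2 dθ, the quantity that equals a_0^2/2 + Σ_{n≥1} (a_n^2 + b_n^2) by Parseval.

∫_{-1}^{1} f(θ)^2 dθ = 41/3.

41/3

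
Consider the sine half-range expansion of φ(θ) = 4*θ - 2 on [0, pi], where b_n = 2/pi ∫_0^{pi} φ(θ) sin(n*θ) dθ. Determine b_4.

b_4 = 2/pi ∫_0^{pi} (4*θ - 2) sin(4*θ) dθ.
Integrating by parts (boundary term plus one more integral), an antiderivative of (4*θ - 2) sin(4*θ) is -θ*cos(4*θ) + sin(4*θ)/4 + cos(4*θ)/2; evaluating from 0 to pi: ∫_{0}^{pi} (4*θ - 2) sin(4*θ) dθ = (1/2 - pi) - (1/2) = -pi.
Hence b_4 = (2/pi)·(-pi) = -2.

-2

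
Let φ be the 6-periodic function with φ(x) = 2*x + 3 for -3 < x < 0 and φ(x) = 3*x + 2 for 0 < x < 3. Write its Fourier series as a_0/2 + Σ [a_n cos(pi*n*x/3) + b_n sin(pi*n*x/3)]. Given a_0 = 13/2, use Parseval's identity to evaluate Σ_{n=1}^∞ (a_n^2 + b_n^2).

Parseval: a_0^2/2 + Σ_{n≥1} (a_n^2+b_n^2) = 1/3 ∫_{-3}^{3} φ(x)^2 dx = 52.
Subtract a_0^2/2 = 169/8: Σ (a_n^2+b_n^2) = 247/8.

247/8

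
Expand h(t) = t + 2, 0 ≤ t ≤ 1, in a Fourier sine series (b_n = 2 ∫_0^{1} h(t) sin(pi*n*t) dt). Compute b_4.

b_4 = 2 ∫_0^{1} (t + 2) sin(4*pi*t) dt.
Integrating by parts (boundary term plus one more integral), an antiderivative of (t + 2) sin(4*pi*t) is -t*cos(4*pi*t)/(4*pi) + sin(4*pi*t)/(16*pi**2) - cos(4*pi*t)/(2*pi); evaluating from 0 to 1: ∫_{0}^{1} (t + 2) sin(4*pi*t) dt = (-3/(4*pi)) - (-1/(2*pi)) = -1/(4*pi).
Hence b_4 = 2·(-1/(4*pi)) = -1/(2*pi).

-1/(2*pi)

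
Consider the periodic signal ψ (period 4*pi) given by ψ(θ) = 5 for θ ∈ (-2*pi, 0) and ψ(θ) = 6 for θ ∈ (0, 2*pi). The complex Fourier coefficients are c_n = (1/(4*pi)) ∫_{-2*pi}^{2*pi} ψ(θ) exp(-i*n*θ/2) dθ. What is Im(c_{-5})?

Since ψ is real-valued, Im(c_{-5}) = -(1/(4*pi)) ∫_{-2*pi}^{2*pi} ψ(θ) sin(-5*θ/2) dθ = b_{5}/2.
Split the integral at the breakpoints.
Directly, an antiderivative of (5) sin(-5*θ/2) is 2*cos(5*θ/2); evaluating from -2*pi to 0: ∫_{-2*pi}^{0} (5) sin(-5*θ/2) dθ = (2) - (-2) = 4.
Directly, an antiderivative of (6) sin(-5*θ/2) is 12*cos(5*θ/2)/5; evaluating from 0 to 2*pi: ∫_{0}^{2*pi} (6) sin(-5*θ/2) dθ = (-12/5) - (12/5) = -24/5.
So ∫_{-2*pi}^{2*pi} ψ(θ) sin(-5*θ/2) dθ = -4/5.
Hence Im(c_{-5}) = (-1/(4*pi))·(-4/5) = 1/(5*pi).

1/(5*pi)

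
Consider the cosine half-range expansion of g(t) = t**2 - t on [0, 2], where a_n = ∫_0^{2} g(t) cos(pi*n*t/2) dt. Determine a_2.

4/pi**2

a_2 = ∫_0^{2} (t**2 - t) cos(pi*t) dt.
Integrating by parts twice (tabular method), an antiderivative of (t**2 - t) cos(pi*t) is t**2*sin(pi*t)/pi - t*sin(pi*t)/pi + 2*t*cos(pi*t)/pi**2 - 2*sin(pi*t)/pi**3 - cos(pi*t)/pi**2; evaluating from 0 to 2: ∫_{0}^{2} (t**2 - t) cos(pi*t) dt = (3/pi**2) - (-1/pi**2) = 4/pi**2.
Hence a_2 = 4/pi**2.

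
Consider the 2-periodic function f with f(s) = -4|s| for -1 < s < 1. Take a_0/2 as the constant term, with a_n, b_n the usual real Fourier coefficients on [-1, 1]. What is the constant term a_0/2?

-2

a_0 = ∫_{-1}^{1} f(s) ds = -4.
So the constant term a_0/2 = -2.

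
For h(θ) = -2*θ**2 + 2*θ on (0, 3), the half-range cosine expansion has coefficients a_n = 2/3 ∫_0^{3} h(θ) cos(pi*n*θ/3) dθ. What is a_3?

16/(3*pi**2)

a_3 = 2/3 ∫_0^{3} (-2*θ**2 + 2*θ) cos(pi*θ) dθ.
Integrating by parts twice (tabular method), an antiderivative of (-2*θ**2 + 2*θ) cos(pi*θ) is -2*θ**2*sin(pi*θ)/pi + 2*θ*sin(pi*θ)/pi - 4*θ*cos(pi*θ)/pi**2 + 4*sin(pi*θ)/pi**3 + 2*cos(pi*θ)/pi**2; evaluating from 0 to 3: ∫_{0}^{3} (-2*θ**2 + 2*θ) cos(pi*θ) dθ = (10/pi**2) - (2/pi**2) = 8/pi**2.
Hence a_3 = (2/3)·(8/pi**2) = 16/(3*pi**2).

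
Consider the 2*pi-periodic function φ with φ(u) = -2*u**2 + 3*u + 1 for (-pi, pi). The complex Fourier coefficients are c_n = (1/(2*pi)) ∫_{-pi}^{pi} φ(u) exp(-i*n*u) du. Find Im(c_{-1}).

Since φ is real-valued, Im(c_{-1}) = -(1/(2*pi)) ∫_{-pi}^{pi} φ(u) sin(-u) du = b_{1}/2.
Integrating by parts twice (tabular method), an antiderivative of (-2*u**2 + 3*u + 1) sin(-u) is -2*u**2*cos(u) + 4*u*sin(u) + 3*u*cos(u) - 3*sin(u) + 5*cos(u); evaluating from -pi to pi: ∫_{-pi}^{pi} (-2*u**2 + 3*u + 1) sin(-u) du = (-3*pi - 5 + 2*pi**2) - (-5 + 3*pi + 2*pi**2) = -6*pi.
Hence Im(c_{-1}) = (-1/(2*pi))·(-6*pi) = 3.

3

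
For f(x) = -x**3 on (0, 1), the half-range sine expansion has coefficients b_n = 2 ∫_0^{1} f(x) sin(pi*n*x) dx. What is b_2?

b_2 = 2 ∫_0^{1} (-x**3) sin(2*pi*x) dx.
Integrating by parts three times (tabular method), an antiderivative of (-x**3) sin(2*pi*x) is x**3*cos(2*pi*x)/(2*pi) - 3*x**2*sin(2*pi*x)/(4*pi**2) - 3*x*cos(2*pi*x)/(4*pi**3) + 3*sin(2*pi*x)/(8*pi**4); evaluating from 0 to 1: ∫_{0}^{1} (-x**3) sin(2*pi*x) dx = ((-3 + 2*pi**2)/(4*pi**3)) - (0) = (-3 + 2*pi**2)/(4*pi**3).
Hence b_2 = 2·((-3 + 2*pi**2)/(4*pi**3)) = (-3/2 + pi**2)/pi**3.

(-3/2 + pi**2)/pi**3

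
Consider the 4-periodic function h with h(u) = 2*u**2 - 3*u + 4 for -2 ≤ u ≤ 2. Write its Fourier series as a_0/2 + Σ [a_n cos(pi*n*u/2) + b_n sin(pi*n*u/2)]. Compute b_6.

b_6 = 1/2 ∫_{-2}^{2} h(u) sin(3*pi*u) du.
Integrating by parts twice (tabular method), an antiderivative of (2*u**2 - 3*u + 4) sin(3*pi*u) is -2*u**2*cos(3*pi*u)/(3*pi) + 4*u*sin(3*pi*u)/(9*pi**2) + u*cos(3*pi*u)/pi - sin(3*pi*u)/(3*pi**2) - 4*cos(3*pi*u)/(3*pi) + 4*cos(3*pi*u)/(27*pi**3); evaluating from -2 to 2: ∫_{-2}^{2} (2*u**2 - 3*u + 4) sin(3*pi*u) du = (-2/pi + 4/(27*pi**3)) - (-6/pi + 4/(27*pi**3)) = 4/pi.
Hence b_6 = (1/2)·(4/pi) = 2/pi.

2/pi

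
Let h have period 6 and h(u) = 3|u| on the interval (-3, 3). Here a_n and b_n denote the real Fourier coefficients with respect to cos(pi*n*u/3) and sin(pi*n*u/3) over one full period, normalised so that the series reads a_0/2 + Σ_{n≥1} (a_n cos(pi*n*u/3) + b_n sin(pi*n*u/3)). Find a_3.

a_3 = 1/3 ∫_{-3}^{3} h(u) cos(pi*u) du.
h is even and cos(pi*u) is even, so the integrand is even and a_3 = 2/3 ∫_0^{3} h(u) cos(pi*u) du.
Integrating by parts (boundary term plus one more integral), an antiderivative of (3*u) cos(pi*u) is 3*u*sin(pi*u)/pi + 3*cos(pi*u)/pi**2; evaluating from 0 to 3: ∫_{0}^{3} (3*u) cos(pi*u) du = (-3/pi**2) - (3/pi**2) = -6/pi**2.
Hence a_3 = (2/3)·(-6/pi**2) = -4/pi**2.

-4/pi**2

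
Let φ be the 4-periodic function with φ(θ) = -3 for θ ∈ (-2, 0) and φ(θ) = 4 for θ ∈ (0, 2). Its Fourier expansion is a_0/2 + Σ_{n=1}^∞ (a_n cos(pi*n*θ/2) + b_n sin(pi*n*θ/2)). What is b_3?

14/(3*pi)

b_3 = 1/2 ∫_{-2}^{2} φ(θ) sin(3*pi*θ/2) dθ.
Split the integral at the breakpoints.
Directly, an antiderivative of (-3) sin(3*pi*θ/2) is 2*cos(3*pi*θ/2)/pi; evaluating from -2 to 0: ∫_{-2}^{0} (-3) sin(3*pi*θ/2) dθ = (2/pi) - (-2/pi) = 4/pi.
Directly, an antiderivative of (4) sin(3*pi*θ/2) is -8*cos(3*pi*θ/2)/(3*pi); evaluating from 0 to 2: ∫_{0}^{2} (4) sin(3*pi*θ/2) dθ = (8/(3*pi)) - (-8/(3*pi)) = 16/(3*pi).
Summing the pieces and multiplying by (1/2) gives b_3 = 14/(3*pi).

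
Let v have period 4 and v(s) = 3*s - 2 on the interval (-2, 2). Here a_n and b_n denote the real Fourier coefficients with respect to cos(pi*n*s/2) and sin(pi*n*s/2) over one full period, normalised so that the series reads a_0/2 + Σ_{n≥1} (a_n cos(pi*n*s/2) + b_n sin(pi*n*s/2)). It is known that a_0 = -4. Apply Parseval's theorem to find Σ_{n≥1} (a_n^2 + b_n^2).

24

Parseval: a_0^2/2 + Σ_{n≥1} (a_n^2+b_n^2) = 1/2 ∫_{-2}^{2} v(s)^2 ds = 32.
Subtract a_0^2/2 = 8: Σ (a_n^2+b_n^2) = 24.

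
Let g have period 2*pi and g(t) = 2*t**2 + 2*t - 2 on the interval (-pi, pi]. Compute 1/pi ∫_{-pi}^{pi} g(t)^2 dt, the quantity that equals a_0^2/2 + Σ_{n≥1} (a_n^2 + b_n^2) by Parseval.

1/pi ∫_{-pi}^{pi} g(t)^2 dt = 1/pi · (8*pi*(-5*pi**2 + 15 + 3*pi**4)/15) = -8*pi**2/3 + 8 + 8*pi**4/5.

-8*pi**2/3 + 8 + 8*pi**4/5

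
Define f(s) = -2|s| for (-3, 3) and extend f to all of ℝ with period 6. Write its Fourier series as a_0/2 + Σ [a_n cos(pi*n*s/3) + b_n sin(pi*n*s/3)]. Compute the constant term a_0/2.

-3

a_0 = 1/3 ∫_{-3}^{3} f(s) ds = 1/3 · (-18) = -6.
So the constant term a_0/2 = -3.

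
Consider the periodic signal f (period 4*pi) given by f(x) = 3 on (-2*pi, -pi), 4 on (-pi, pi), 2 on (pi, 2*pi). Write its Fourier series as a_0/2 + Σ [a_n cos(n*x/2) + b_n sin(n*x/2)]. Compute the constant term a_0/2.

a_0 = (1/(2*pi)) ∫_{-2*pi}^{2*pi} f(x) dx = (1/(2*pi)) · (13*pi) = 13/2.
So the constant term a_0/2 = 13/4.

13/4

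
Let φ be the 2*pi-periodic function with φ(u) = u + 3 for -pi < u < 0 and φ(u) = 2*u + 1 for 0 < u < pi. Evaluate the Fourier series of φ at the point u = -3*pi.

u = -3*pi differs from u = pi by -2 full period(s), and the series is 2*pi-periodic.
At u = pi the one-sided limits are φ(pi^-) = 1 + 2*pi and φ(pi^+) = 3 - pi.
By Dirichlet's theorem the series converges to their average, [(1 + 2*pi) + (3 - pi)]/2 = pi/2 + 2.

pi/2 + 2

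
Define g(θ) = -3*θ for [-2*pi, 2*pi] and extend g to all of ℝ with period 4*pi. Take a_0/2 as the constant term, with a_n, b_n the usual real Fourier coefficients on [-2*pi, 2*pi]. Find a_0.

a_0 = (1/(2*pi)) ∫_{-2*pi}^{2*pi} g(θ) dθ = (1/(2*pi)) · (0) = 0.

0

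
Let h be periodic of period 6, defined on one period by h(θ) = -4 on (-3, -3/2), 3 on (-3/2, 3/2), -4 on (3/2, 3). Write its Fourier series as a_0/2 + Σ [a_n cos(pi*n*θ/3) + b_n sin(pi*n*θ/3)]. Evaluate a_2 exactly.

a_2 = 1/3 ∫_{-3}^{3} h(θ) cos(2*pi*θ/3) dθ.
h is even and cos(2*pi*θ/3) is even, so the integrand is even and a_2 = 2/3 ∫_0^{3} h(θ) cos(2*pi*θ/3) dθ.
Split the integral at the breakpoints.
Directly, an antiderivative of (3) cos(2*pi*θ/3) is 9*sin(2*pi*θ/3)/(2*pi); evaluating from 0 to 3/2: ∫_{0}^{3/2} (3) cos(2*pi*θ/3) dθ = (0) - (0) = 0.
Directly, an antiderivative of (-4) cos(2*pi*θ/3) is -6*sin(2*pi*θ/3)/pi; evaluating from 3/2 to 3: ∫_{3/2}^{3} (-4) cos(2*pi*θ/3) dθ = (0) - (0) = 0.
Summing the pieces and multiplying by (2/3) gives a_2 = 0.

0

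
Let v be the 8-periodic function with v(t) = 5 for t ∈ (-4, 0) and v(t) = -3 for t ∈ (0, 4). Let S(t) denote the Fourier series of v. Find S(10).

t = 10 differs from t = 2 by 1 full period(s), and the series is 8-periodic.
v is continuous at t = 2 with value -3, so the series converges to -3 there.

-3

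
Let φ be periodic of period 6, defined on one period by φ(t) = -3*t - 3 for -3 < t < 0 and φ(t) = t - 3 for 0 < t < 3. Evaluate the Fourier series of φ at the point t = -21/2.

t = -21/2 differs from t = 3/2 by -2 full period(s), and the series is 6-periodic.
φ is continuous at t = 3/2 with value -3/2, so the series converges to -3/2 there.

-3/2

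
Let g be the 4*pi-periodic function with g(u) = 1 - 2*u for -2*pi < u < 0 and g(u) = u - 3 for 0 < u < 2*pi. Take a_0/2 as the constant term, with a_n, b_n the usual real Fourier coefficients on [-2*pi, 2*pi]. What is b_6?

b_6 = (1/(2*pi)) ∫_{-2*pi}^{2*pi} g(u) sin(3*u) du.
Split the integral at the breakpoints.
Integrating by parts (boundary term plus one more integral), an antiderivative of (1 - 2*u) sin(3*u) is 2*u*cos(3*u)/3 - 2*sin(3*u)/9 - cos(3*u)/3; evaluating from -2*pi to 0: ∫_{-2*pi}^{0} (1 - 2*u) sin(3*u) du = (-1/3) - (-4*pi/3 - 1/3) = 4*pi/3.
Integrating by parts (boundary term plus one more integral), an antiderivative of (u - 3) sin(3*u) is -u*cos(3*u)/3 + sin(3*u)/9 + cos(3*u); evaluating from 0 to 2*pi: ∫_{0}^{2*pi} (u - 3) sin(3*u) du = (1 - 2*pi/3) - (1) = -2*pi/3.
Summing the pieces and multiplying by (1/(2*pi)) gives b_6 = 1/3.

1/3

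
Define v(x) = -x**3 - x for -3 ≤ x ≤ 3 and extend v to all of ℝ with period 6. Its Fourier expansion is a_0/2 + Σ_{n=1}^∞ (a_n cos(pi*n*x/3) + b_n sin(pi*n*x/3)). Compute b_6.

-3/(2*pi**3) + 10/pi

b_6 = 1/3 ∫_{-3}^{3} v(x) sin(2*pi*x) dx.
v is odd and sin(2*pi*x) is odd, so the integrand is even and b_6 = 2/3 ∫_0^{3} v(x) sin(2*pi*x) dx.
Integrating by parts three times (tabular method), an antiderivative of (-x**3 - x) sin(2*pi*x) is x**3*cos(2*pi*x)/(2*pi) - 3*x**2*sin(2*pi*x)/(4*pi**2) - 3*x*cos(2*pi*x)/(4*pi**3) + x*cos(2*pi*x)/(2*pi) - sin(2*pi*x)/(4*pi**2) + 3*sin(2*pi*x)/(8*pi**4); evaluating from 0 to 3: ∫_{0}^{3} (-x**3 - x) sin(2*pi*x) dx = (-9/(4*pi**3) + 15/pi) - (0) = -9/(4*pi**3) + 15/pi.
Hence b_6 = (2/3)·(-9/(4*pi**3) + 15/pi) = -3/(2*pi**3) + 10/pi.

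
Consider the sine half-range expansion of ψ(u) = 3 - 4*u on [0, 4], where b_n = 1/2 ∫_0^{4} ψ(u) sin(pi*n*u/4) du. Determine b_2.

b_2 = 1/2 ∫_0^{4} (3 - 4*u) sin(pi*u/2) du.
Integrating by parts (boundary term plus one more integral), an antiderivative of (3 - 4*u) sin(pi*u/2) is 8*u*cos(pi*u/2)/pi - 16*sin(pi*u/2)/pi**2 - 6*cos(pi*u/2)/pi; evaluating from 0 to 4: ∫_{0}^{4} (3 - 4*u) sin(pi*u/2) du = (26/pi) - (-6/pi) = 32/pi.
Hence b_2 = (1/2)·(32/pi) = 16/pi.

16/pi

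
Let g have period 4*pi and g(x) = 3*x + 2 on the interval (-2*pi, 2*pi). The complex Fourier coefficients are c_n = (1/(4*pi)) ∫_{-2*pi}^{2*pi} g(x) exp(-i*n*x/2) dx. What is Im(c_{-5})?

6/5

Since g is real-valued, Im(c_{-5}) = -(1/(4*pi)) ∫_{-2*pi}^{2*pi} g(x) sin(-5*x/2) dx = b_{5}/2.
Integrating by parts (boundary term plus one more integral), an antiderivative of (3*x + 2) sin(-5*x/2) is 6*x*cos(5*x/2)/5 - 12*sin(5*x/2)/25 + 4*cos(5*x/2)/5; evaluating from -2*pi to 2*pi: ∫_{-2*pi}^{2*pi} (3*x + 2) sin(-5*x/2) dx = (-12*pi/5 - 4/5) - (-4/5 + 12*pi/5) = -24*pi/5.
Hence Im(c_{-5}) = (-1/(4*pi))·(-24*pi/5) = 6/5.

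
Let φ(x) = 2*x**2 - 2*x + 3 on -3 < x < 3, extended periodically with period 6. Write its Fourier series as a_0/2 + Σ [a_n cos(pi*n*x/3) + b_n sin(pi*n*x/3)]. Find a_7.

a_7 = 1/3 ∫_{-3}^{3} φ(x) cos(7*pi*x/3) dx.
Integrating by parts twice (tabular method), an antiderivative of (2*x**2 - 2*x + 3) cos(7*pi*x/3) is 6*x**2*sin(7*pi*x/3)/(7*pi) - 6*x*sin(7*pi*x/3)/(7*pi) + 36*x*cos(7*pi*x/3)/(49*pi**2) - 108*sin(7*pi*x/3)/(343*pi**3) + 9*sin(7*pi*x/3)/(7*pi) - 18*cos(7*pi*x/3)/(49*pi**2); evaluating from -3 to 3: ∫_{-3}^{3} (2*x**2 - 2*x + 3) cos(7*pi*x/3) dx = (-90/(49*pi**2)) - (18/(7*pi**2)) = -216/(49*pi**2).
Hence a_7 = (1/3)·(-216/(49*pi**2)) = -72/(49*pi**2).

-72/(49*pi**2)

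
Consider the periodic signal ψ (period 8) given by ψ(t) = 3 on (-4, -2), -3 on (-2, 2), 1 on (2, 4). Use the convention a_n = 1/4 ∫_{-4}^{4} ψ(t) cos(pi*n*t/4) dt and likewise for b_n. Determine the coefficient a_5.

a_5 = 1/4 ∫_{-4}^{4} ψ(t) cos(5*pi*t/4) dt.
Split the integral at the breakpoints.
Directly, an antiderivative of (3) cos(5*pi*t/4) is 12*sin(5*pi*t/4)/(5*pi); evaluating from -4 to -2: ∫_{-4}^{-2} (3) cos(5*pi*t/4) dt = (-12/(5*pi)) - (0) = -12/(5*pi).
Directly, an antiderivative of (-3) cos(5*pi*t/4) is -12*sin(5*pi*t/4)/(5*pi); evaluating from -2 to 2: ∫_{-2}^{2} (-3) cos(5*pi*t/4) dt = (-12/(5*pi)) - (12/(5*pi)) = -24/(5*pi).
Directly, an antiderivative of (1) cos(5*pi*t/4) is 4*sin(5*pi*t/4)/(5*pi); evaluating from 2 to 4: ∫_{2}^{4} (1) cos(5*pi*t/4) dt = (0) - (4/(5*pi)) = -4/(5*pi).
Summing the pieces and multiplying by (1/4) gives a_5 = -2/pi.

-2/pi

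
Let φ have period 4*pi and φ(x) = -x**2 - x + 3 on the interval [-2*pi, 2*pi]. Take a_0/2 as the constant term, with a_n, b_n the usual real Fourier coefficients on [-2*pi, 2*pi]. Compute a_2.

a_2 = (1/(2*pi)) ∫_{-2*pi}^{2*pi} φ(x) cos(x) dx.
Integrating by parts twice (tabular method), an antiderivative of (-x**2 - x + 3) cos(x) is -x**2*sin(x) - x*sin(x) - 2*x*cos(x) + 5*sin(x) - cos(x); evaluating from -2*pi to 2*pi: ∫_{-2*pi}^{2*pi} (-x**2 - x + 3) cos(x) dx = (-4*pi - 1) - (-1 + 4*pi) = -8*pi.
Hence a_2 = (1/(2*pi))·(-8*pi) = -4.

-4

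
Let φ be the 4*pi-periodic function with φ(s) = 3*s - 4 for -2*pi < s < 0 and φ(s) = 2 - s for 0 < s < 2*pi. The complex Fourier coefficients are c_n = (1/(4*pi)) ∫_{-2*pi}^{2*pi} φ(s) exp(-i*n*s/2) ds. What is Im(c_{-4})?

-1/2

Since φ is real-valued, Im(c_{-4}) = -(1/(4*pi)) ∫_{-2*pi}^{2*pi} φ(s) sin(-2*s) ds = b_{4}/2.
Split the integral at the breakpoints.
Integrating by parts (boundary term plus one more integral), an antiderivative of (3*s - 4) sin(-2*s) is 3*s*cos(2*s)/2 - 3*sin(2*s)/4 - 2*cos(2*s); evaluating from -2*pi to 0: ∫_{-2*pi}^{0} (3*s - 4) sin(-2*s) ds = (-2) - (-3*pi - 2) = 3*pi.
Integrating by parts (boundary term plus one more integral), an antiderivative of (2 - s) sin(-2*s) is -s*cos(2*s)/2 + sin(2*s)/4 + cos(2*s); evaluating from 0 to 2*pi: ∫_{0}^{2*pi} (2 - s) sin(-2*s) ds = (1 - pi) - (1) = -pi.
So ∫_{-2*pi}^{2*pi} φ(s) sin(-2*s) ds = 2*pi.
Hence Im(c_{-4}) = (-1/(4*pi))·(2*pi) = -1/2.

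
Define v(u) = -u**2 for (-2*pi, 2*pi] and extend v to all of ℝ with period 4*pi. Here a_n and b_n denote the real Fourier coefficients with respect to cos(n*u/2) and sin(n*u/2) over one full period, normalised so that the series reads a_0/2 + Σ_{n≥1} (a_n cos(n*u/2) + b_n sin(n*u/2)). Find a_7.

16/49

a_7 = (1/(2*pi)) ∫_{-2*pi}^{2*pi} v(u) cos(7*u/2) du.
v is even and cos(7*u/2) is even, so the integrand is even and a_7 = 1/pi ∫_0^{2*pi} v(u) cos(7*u/2) du.
Integrating by parts twice (tabular method), an antiderivative of (-u**2) cos(7*u/2) is -2*u**2*sin(7*u/2)/7 - 8*u*cos(7*u/2)/49 + 16*sin(7*u/2)/343; evaluating from 0 to 2*pi: ∫_{0}^{2*pi} (-u**2) cos(7*u/2) du = (16*pi/49) - (0) = 16*pi/49.
Hence a_7 = (1/pi)·(16*pi/49) = 16/49.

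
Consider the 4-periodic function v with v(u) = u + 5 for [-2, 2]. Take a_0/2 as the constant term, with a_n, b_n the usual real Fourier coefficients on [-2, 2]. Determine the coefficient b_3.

4/(3*pi)

b_3 = 1/2 ∫_{-2}^{2} v(u) sin(3*pi*u/2) du.
Integrating by parts (boundary term plus one more integral), an antiderivative of (u + 5) sin(3*pi*u/2) is -2*u*cos(3*pi*u/2)/(3*pi) + 4*sin(3*pi*u/2)/(9*pi**2) - 10*cos(3*pi*u/2)/(3*pi); evaluating from -2 to 2: ∫_{-2}^{2} (u + 5) sin(3*pi*u/2) du = (14/(3*pi)) - (2/pi) = 8/(3*pi).
Hence b_3 = (1/2)·(8/(3*pi)) = 4/(3*pi).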